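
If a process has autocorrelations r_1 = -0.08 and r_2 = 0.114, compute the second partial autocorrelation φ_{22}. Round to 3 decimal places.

0.108

φ_{22} = (r_2 − r_1²) / (1 − r_1²)
r_1² = (-0.08)² = 0.0064
Numerator = 0.114 − 0.0064 = 0.1076; denominator = 1 − 0.0064 = 0.9936
φ_{22} = 0.1076 / 0.9936 = 0.108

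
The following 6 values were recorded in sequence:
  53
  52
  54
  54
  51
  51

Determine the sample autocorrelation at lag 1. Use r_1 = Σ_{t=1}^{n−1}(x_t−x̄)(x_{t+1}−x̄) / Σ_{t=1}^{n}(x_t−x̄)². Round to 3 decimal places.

0.132

Mean x̄ = (53 + 52 + 54 + 54 + 51 + 51)/6 = 52.5000
Deviations from mean: 0.5000, -0.5000, 1.5000, 1.5000, -1.5000, -1.5000
Numerator Σ_{t=1}^{5}(x_t−x̄)(x_{t+1}−x̄) = 1.2500
Denominator Σ(x_t−x̄)² = 9.5000
r_1 = 1.2500 / 9.5000 = 0.132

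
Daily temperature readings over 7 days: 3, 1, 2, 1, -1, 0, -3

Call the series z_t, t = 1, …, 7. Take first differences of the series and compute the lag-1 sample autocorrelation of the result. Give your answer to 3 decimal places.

-0.571

First differences Δz: -2, 1, -1, -2, 1, -3
Mean of differences = -1.0000
Numerator Σ(Δz_t−Δz̄)(Δz_{t+1}−Δz̄) = -8.0000
Denominator Σ(Δz_t−Δz̄)² = 14.0000
r_1(Δz) = -8.0000 / 14.0000 = -0.571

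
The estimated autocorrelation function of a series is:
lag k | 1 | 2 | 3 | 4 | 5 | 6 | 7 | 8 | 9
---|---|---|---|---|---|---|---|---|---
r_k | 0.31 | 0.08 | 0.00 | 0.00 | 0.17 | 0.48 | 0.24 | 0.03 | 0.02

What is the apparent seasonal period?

The largest autocorrelation is r_6 = 0.48; the remaining lags stay at or below 0.31. The elevated value at lag 1 (0.31), dropping to 0.08 at lag 2, reflects decaying short-term dependence rather than seasonality.
The dominant spike at lag 6 indicates a seasonal period of 6.

6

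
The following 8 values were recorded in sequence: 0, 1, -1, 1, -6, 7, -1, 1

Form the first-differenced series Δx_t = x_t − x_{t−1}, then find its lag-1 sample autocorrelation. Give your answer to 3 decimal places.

First differences Δx: 1, -2, 2, -7, 13, -8, 2
Mean of differences = 0.1429
Numerator Σ(Δx_t−Δx̄)(Δx_{t+1}−Δx̄) = -230.7347
Denominator Σ(Δx_t−Δx̄)² = 294.8571
r_1(Δx) = -230.7347 / 294.8571 = -0.783

-0.783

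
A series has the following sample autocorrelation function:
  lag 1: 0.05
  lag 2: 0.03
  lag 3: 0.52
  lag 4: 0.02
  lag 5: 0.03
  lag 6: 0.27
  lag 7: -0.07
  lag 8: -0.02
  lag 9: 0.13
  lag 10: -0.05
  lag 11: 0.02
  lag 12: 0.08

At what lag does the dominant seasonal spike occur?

The largest autocorrelation is r_3 = 0.52, with a weaker echo at lag 6 (0.27); the remaining lags stay at or below 0.13.
The dominant spike at lag 3 indicates a seasonal period of 3.

3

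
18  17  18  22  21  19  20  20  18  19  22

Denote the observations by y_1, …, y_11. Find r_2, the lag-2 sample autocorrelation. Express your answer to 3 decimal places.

-0.407

Mean ȳ = (18 + 17 + 18 + 22 + 21 + 19 + 20 + 20 + 18 + 19 + 22)/11 = 19.4545
Numerator Σ_{t=1}^{9}(y_t−ȳ)(y_{t+2}−ȳ) = -11.6860
Denominator Σ(y_t−ȳ)² = 28.7273
r_2 = -11.6860 / 28.7273 = -0.407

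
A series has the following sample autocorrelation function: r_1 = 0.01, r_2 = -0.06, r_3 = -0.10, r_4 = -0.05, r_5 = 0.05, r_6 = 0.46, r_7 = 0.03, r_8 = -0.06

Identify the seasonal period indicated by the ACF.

The largest autocorrelation is r_6 = 0.46; the remaining lags stay at or below 0.05.
The dominant spike at lag 6 indicates a seasonal period of 6.

6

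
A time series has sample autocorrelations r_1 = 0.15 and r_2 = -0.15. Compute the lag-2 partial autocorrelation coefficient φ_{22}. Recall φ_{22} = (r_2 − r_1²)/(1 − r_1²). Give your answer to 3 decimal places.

φ_{22} = (r_2 − r_1²) / (1 − r_1²)
r_1² = (0.15)² = 0.0225
Numerator = -0.15 − 0.0225 = -0.1725; denominator = 1 − 0.0225 = 0.9775
φ_{22} = -0.1725 / 0.9775 = -0.176

-0.176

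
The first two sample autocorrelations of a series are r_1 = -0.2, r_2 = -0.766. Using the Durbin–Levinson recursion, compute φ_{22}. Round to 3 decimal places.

-0.840

φ_{22} = (r_2 − r_1²) / (1 − r_1²)
r_1² = (-0.2)² = 0.04
Numerator = -0.766 − 0.0400 = -0.8060; denominator = 1 − 0.0400 = 0.9600
φ_{22} = -0.8060 / 0.9600 = -0.840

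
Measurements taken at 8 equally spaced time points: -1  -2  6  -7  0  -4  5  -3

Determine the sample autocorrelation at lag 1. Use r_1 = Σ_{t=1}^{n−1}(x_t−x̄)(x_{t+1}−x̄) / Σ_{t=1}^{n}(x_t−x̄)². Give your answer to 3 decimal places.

-0.657

Mean x̄ = (-1 − 2 + 6 − 7 + 0 − 4 + 5 − 3)/8 = -0.7500
Σ(x_t−x̄)(x_{t+1}−x̄) = (0.3125) + (-8.4375) + (-42.1875) + (-4.6875) + (-2.4375) + (-18.6875) + (-12.9375) = -89.0625
Denominator Σ(x_t−x̄)² = 135.5000
r_1 = -89.0625 / 135.5000 = -0.657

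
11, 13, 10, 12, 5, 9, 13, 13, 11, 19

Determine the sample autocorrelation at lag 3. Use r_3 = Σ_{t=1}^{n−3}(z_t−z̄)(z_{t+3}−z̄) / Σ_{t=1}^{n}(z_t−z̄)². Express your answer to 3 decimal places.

-0.018

Mean z̄ = (11 + 13 + 10 + 12 + 5 + 9 + 13 + 13 + 11 + 19)/10 = 11.6000
Σ(z_t−z̄)(z_{t+3}−z̄) = (-0.2400) + (-9.2400) + (4.1600) + (0.5600) + (-9.2400) + (1.5600) + (10.3600) = -2.0800
Denominator Σ(z_t−z̄)² = 114.4000
r_3 = -2.0800 / 114.4000 = -0.018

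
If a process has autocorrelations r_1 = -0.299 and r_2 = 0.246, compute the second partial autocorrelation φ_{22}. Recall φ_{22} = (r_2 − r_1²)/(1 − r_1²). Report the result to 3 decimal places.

0.172

φ_{22} = (r_2 − r_1²) / (1 − r_1²)
r_1² = (-0.299)² = 0.089401
Numerator = 0.246 − 0.0894 = 0.1566; denominator = 1 − 0.0894 = 0.9106
φ_{22} = 0.1566 / 0.9106 = 0.172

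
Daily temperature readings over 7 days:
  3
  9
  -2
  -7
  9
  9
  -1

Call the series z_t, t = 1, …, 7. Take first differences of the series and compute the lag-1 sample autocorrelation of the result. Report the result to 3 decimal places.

First differences Δz: 6, -11, -5, 16, 0, -10
Mean of differences = -0.6667
Numerator Σ(Δz_t−Δz̄)(Δz_{t+1}−Δz̄) = -91.4444
Denominator Σ(Δz_t−Δz̄)² = 535.3333
r_1(Δz) = -91.4444 / 535.3333 = -0.171

-0.171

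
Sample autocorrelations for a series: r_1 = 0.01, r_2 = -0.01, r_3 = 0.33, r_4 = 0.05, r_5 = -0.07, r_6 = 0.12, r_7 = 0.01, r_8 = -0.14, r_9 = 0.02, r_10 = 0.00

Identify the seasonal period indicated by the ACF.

3

The largest autocorrelation is r_3 = 0.33; the remaining lags stay at or below 0.12.
The dominant spike at lag 3 indicates a seasonal period of 3.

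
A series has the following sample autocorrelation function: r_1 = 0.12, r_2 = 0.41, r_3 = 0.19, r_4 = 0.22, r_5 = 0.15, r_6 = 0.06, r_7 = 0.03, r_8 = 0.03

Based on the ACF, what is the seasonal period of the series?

The largest autocorrelation is r_2 = 0.41, with a weaker echo at lag 4 (0.22); the remaining lags stay at or below 0.19.
The dominant spike at lag 2 indicates a seasonal period of 2.

2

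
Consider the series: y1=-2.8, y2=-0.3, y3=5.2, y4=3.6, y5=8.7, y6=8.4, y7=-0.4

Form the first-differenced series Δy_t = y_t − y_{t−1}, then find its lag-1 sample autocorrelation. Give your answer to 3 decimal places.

First differences Δy: 2.5, 5.5, -1.6, 5.1, -0.3, -8.8
Mean of differences = 0.4000
Numerator Σ(Δy_t−Δȳ)(Δy_{t+1}−Δȳ) = -5.7400
Denominator Σ(Δy_t−Δȳ)² = 141.6400
r_1(Δy) = -5.7400 / 141.6400 = -0.041

-0.041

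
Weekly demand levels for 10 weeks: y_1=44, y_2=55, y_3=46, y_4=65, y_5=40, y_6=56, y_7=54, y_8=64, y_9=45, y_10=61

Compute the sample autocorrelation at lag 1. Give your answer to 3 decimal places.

-0.636

Mean ȳ = (44 + 55 + 46 + 65 + 40 + 56 + 54 + 64 + 45 + 61)/10 = 53.0000
Numerator Σ_{t=1}^{9}(y_t−ȳ)(y_{t+1}−ȳ) = -449.0000
Denominator Σ(y_t−ȳ)² = 706.0000
r_1 = -449.0000 / 706.0000 = -0.636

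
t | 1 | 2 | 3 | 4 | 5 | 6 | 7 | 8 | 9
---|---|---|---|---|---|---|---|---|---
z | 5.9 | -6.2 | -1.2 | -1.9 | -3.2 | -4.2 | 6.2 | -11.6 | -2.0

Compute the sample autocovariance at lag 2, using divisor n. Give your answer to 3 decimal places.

1.792

Mean z̄ = (5.9 − 6.2 − 1.2 − 1.9 − 3.2 − 4.2 + 6.2 − 11.6 − 2.0)/9 = -2.0222
Σ_{t=1}^{7}(z_t−z̄)(z_{t+2}−z̄) = 16.1257
γ_2 = 16.1257 / 9 = 1.792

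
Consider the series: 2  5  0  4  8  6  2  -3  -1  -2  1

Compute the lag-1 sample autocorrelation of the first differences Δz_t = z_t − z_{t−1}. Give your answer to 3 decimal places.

First differences Δz: 3, -5, 4, 4, -2, -4, -5, 2, -1, 3
Mean of differences = -0.1000
Numerator Σ(Δz_t−Δz̄)(Δz_{t+1}−Δz̄) = -14.7100
Denominator Σ(Δz_t−Δz̄)² = 124.9000
r_1(Δz) = -14.7100 / 124.9000 = -0.118

-0.118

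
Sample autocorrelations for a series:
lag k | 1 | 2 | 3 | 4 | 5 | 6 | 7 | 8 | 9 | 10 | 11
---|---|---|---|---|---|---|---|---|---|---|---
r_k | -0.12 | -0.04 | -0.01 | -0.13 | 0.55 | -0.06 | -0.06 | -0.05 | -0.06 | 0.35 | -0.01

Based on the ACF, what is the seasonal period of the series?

The largest autocorrelation is r_5 = 0.55, with a weaker echo at lag 10 (0.35); the remaining lags stay at or below -0.01.
The dominant spike at lag 5 indicates a seasonal period of 5.

5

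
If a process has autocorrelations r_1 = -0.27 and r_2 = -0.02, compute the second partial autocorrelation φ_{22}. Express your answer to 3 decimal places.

φ_{22} = (r_2 − r_1²) / (1 − r_1²)
r_1² = (-0.27)² = 0.0729
Numerator = -0.02 − 0.0729 = -0.0929; denominator = 1 − 0.0729 = 0.9271
φ_{22} = -0.0929 / 0.9271 = -0.100

-0.100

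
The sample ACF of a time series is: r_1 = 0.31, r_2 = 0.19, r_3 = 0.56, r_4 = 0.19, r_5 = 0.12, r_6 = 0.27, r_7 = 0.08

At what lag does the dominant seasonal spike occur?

3

The largest autocorrelation is r_3 = 0.56; the remaining lags stay at or below 0.31. The elevated value at lag 1 (0.31), dropping to 0.19 at lag 2, reflects decaying short-term dependence rather than seasonality.
The dominant spike at lag 3 indicates a seasonal period of 3.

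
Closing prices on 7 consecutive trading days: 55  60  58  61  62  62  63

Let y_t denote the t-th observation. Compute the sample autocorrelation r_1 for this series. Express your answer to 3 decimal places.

0.204

Mean ȳ = (55 + 60 + 58 + 61 + 62 + 62 + 63)/7 = 60.1429
Deviations from mean: -5.1429, -0.1429, -2.1429, 0.8571, 1.8571, 1.8571, 2.8571
Σ(y_t−ȳ)(y_{t+1}−ȳ) = (0.7347) + (0.3061) + (-1.8367) + (1.5918) + (3.4490) + (5.3061) = 9.5510
Denominator Σ(y_t−ȳ)² = 46.8571
r_1 = 9.5510 / 46.8571 = 0.204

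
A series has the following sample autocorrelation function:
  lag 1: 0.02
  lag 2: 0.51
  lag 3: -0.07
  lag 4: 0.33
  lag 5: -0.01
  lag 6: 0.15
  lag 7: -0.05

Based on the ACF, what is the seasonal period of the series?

The largest autocorrelation is r_2 = 0.51, with weaker echoes at lags 4 (0.33) and 6 (0.15); the remaining lags stay at or below 0.02.
The dominant spike at lag 2 indicates a seasonal period of 2.

2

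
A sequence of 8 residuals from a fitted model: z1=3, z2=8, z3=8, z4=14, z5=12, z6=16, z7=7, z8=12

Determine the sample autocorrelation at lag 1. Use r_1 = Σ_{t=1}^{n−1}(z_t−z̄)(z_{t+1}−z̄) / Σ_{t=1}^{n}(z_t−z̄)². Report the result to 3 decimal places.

Mean z̄ = (3 + 8 + 8 + 14 + 12 + 16 + 7 + 12)/8 = 10.0000
Deviations from mean: -7.0000, -2.0000, -2.0000, 4.0000, 2.0000, 6.0000, -3.0000, 2.0000
Σ(z_t−z̄)(z_{t+1}−z̄) = (14.0000) + (4.0000) + (-8.0000) + (8.0000) + (12.0000) + (-18.0000) + (-6.0000) = 6.0000
Denominator Σ(z_t−z̄)² = 126.0000
r_1 = 6.0000 / 126.0000 = 0.048

0.048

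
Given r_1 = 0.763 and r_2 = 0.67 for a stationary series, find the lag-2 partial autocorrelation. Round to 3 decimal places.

φ_{22} = (r_2 − r_1²) / (1 − r_1²)
r_1² = (0.763)² = 0.582169
Numerator = 0.67 − 0.5822 = 0.0878; denominator = 1 − 0.5822 = 0.4178
φ_{22} = 0.0878 / 0.4178 = 0.210

0.210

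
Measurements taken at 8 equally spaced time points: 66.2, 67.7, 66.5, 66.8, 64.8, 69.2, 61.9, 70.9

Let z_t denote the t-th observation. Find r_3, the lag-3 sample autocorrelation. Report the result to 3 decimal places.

-0.209

Mean z̄ = (66.2 + 67.7 + 66.5 + 66.8 + 64.8 + 69.2 + 61.9 + 70.9)/8 = 66.7500
Deviations from mean: -0.5500, 0.9500, -0.2500, 0.0500, -1.9500, 2.4500, -4.8500, 4.1500
Σ(z_t−z̄)(z_{t+3}−z̄) = (-0.0275) + (-1.8525) + (-0.6125) + (-0.2425) + (-8.0925) = -10.8275
Denominator Σ(z_t−z̄)² = 51.8200
r_3 = -10.8275 / 51.8200 = -0.209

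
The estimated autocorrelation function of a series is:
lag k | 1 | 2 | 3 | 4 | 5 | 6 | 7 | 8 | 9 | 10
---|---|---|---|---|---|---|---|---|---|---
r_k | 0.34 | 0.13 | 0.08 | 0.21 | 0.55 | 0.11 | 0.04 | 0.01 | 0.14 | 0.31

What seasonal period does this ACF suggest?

5

The largest autocorrelation is r_5 = 0.55; the remaining lags stay at or below 0.34. The elevated value at lag 1 (0.34), dropping to 0.13 at lag 2, reflects decaying short-term dependence rather than seasonality.
The dominant spike at lag 5 indicates a seasonal period of 5.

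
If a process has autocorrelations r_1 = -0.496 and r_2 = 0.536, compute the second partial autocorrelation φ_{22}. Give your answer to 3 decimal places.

φ_{22} = (r_2 − r_1²) / (1 − r_1²)
r_1² = (-0.496)² = 0.246016
Numerator = 0.536 − 0.2460 = 0.2900; denominator = 1 − 0.2460 = 0.7540
φ_{22} = 0.2900 / 0.7540 = 0.385

0.385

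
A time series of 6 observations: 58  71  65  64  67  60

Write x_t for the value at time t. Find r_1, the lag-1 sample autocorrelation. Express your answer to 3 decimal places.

Mean x̄ = (58 + 71 + 65 + 64 + 67 + 60)/6 = 64.1667
Deviations from mean: -6.1667, 6.8333, 0.8333, -0.1667, 2.8333, -4.1667
Σ(x_t−x̄)(x_{t+1}−x̄) = (-42.1389) + (5.6944) + (-0.1389) + (-0.4722) + (-11.8056) = -48.8611
Denominator Σ(x_t−x̄)² = 110.8333
r_1 = -48.8611 / 110.8333 = -0.441

-0.441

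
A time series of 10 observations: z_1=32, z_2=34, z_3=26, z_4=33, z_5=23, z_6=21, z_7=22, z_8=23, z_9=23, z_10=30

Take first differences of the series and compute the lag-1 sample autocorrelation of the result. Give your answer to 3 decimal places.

First differences Δz: 2, -8, 7, -10, -2, 1, 1, 0, 7
Mean of differences = -0.2222
Numerator Σ(Δz_t−Δz̄)(Δz_{t+1}−Δz̄) = -125.4938
Denominator Σ(Δz_t−Δz̄)² = 271.5556
r_1(Δz) = -125.4938 / 271.5556 = -0.462

-0.462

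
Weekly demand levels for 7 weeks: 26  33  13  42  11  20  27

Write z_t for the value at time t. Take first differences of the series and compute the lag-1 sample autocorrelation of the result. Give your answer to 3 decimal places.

-0.770

First differences Δz: 7, -20, 29, -31, 9, 7
Mean of differences = 0.1667
Numerator Σ(Δz_t−Δz̄)(Δz_{t+1}−Δz̄) = -1832.8611
Denominator Σ(Δz_t−Δz̄)² = 2380.8333
r_1(Δz) = -1832.8611 / 2380.8333 = -0.770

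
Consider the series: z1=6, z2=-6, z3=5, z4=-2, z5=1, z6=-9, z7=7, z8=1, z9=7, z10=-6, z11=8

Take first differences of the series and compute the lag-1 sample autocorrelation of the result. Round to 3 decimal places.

First differences Δz: -12, 11, -7, 3, -10, 16, -6, 6, -13, 14
Mean of differences = 0.2000
Numerator Σ(Δz_t−Δz̄)(Δz_{t+1}−Δz̄) = -812.0400
Denominator Σ(Δz_t−Δz̄)² = 1115.6000
r_1(Δz) = -812.0400 / 1115.6000 = -0.728

-0.728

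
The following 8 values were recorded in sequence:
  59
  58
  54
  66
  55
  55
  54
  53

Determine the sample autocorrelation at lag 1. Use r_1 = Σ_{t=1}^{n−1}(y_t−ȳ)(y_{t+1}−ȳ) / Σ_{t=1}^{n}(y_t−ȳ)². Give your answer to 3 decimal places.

-0.189

Mean ȳ = (59 + 58 + 54 + 66 + 55 + 55 + 54 + 53)/8 = 56.7500
Σ(y_t−ȳ)(y_{t+1}−ȳ) = (2.8125) + (-3.4375) + (-25.4375) + (-16.1875) + (3.0625) + (4.8125) + (10.3125) = -24.0625
Denominator Σ(y_t−ȳ)² = 127.5000
r_1 = -24.0625 / 127.5000 = -0.189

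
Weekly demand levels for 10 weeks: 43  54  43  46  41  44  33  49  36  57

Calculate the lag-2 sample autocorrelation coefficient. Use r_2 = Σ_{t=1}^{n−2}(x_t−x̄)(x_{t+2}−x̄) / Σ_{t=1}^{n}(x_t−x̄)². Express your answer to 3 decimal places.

Mean x̄ = (43 + 54 + 43 + 46 + 41 + 44 + 33 + 49 + 36 + 57)/10 = 44.6000
Numerator Σ_{t=1}^{8}(x_t−x̄)(x_{t+2}−x̄) = 214.0800
Denominator Σ(x_t−x̄)² = 490.4000
r_2 = 214.0800 / 490.4000 = 0.437

0.437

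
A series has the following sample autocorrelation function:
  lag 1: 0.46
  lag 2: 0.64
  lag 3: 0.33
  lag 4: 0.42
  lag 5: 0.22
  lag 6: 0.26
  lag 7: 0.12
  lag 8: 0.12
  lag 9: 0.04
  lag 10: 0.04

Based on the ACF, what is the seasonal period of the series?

2

The largest autocorrelation is r_2 = 0.64; the remaining lags stay at or below 0.46.
The dominant spike at lag 2 indicates a seasonal period of 2.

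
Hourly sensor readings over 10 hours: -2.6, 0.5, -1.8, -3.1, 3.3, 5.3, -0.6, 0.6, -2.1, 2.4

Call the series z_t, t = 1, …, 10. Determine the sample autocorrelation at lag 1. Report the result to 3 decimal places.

0.005

Mean z̄ = (-2.6 + 0.5 − 1.8 − 3.1 + 3.3 + 5.3 − 0.6 + 0.6 − 2.1 + 2.4)/10 = 0.1900
Numerator Σ_{t=1}^{9}(z_t−z̄)(z_{t+1}−z̄) = 0.3649
Denominator Σ(z_t−z̄)² = 69.3690
r_1 = 0.3649 / 69.3690 = 0.005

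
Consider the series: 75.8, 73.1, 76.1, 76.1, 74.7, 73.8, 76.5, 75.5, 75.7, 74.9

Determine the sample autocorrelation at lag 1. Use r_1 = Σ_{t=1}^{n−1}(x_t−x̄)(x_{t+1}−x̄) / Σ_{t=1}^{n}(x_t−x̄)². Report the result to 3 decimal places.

Mean x̄ = (75.8 + 73.1 + 76.1 + 76.1 + 74.7 + 73.8 + 76.5 + 75.5 + 75.7 + 74.9)/10 = 75.2200
Numerator Σ_{t=1}^{9}(x_t−x̄)(x_{t+1}−x̄) = -3.5184
Denominator Σ(x_t−x̄)² = 10.7160
r_1 = -3.5184 / 10.7160 = -0.328

-0.328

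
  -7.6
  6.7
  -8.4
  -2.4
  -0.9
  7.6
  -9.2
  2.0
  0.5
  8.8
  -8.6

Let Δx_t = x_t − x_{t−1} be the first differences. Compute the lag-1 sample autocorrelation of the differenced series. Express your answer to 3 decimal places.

First differences Δx: 14.3, -15.1, 6.0, 1.5, 8.5, -16.8, 11.2, -1.5, 8.3, -17.4
Mean of differences = -0.1000
Numerator Σ(Δx_t−Δx̄)(Δx_{t+1}−Δx̄) = -789.2100
Denominator Σ(Δx_t−Δx̄)² = 1324.4800
r_1(Δx) = -789.2100 / 1324.4800 = -0.596

-0.596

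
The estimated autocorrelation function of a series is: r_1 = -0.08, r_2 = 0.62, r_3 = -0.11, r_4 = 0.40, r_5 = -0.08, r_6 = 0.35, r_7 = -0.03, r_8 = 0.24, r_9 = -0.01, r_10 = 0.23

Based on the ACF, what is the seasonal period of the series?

2

The largest autocorrelation is r_2 = 0.62, with weaker echoes at lags 4 (0.40), 6 (0.35), 8 (0.24) and 10 (0.23); the remaining lags stay at or below -0.01.
The dominant spike at lag 2 indicates a seasonal period of 2.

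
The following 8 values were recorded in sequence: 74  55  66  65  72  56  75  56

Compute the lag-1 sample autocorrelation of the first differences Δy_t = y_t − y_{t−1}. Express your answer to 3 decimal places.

First differences Δy: -19, 11, -1, 7, -16, 19, -19
Mean of differences = -2.5714
Numerator Σ(Δy_t−Δȳ)(Δy_{t+1}−Δȳ) = -959.1837
Denominator Σ(Δy_t−Δȳ)² = 1463.7143
r_1(Δy) = -959.1837 / 1463.7143 = -0.655

-0.655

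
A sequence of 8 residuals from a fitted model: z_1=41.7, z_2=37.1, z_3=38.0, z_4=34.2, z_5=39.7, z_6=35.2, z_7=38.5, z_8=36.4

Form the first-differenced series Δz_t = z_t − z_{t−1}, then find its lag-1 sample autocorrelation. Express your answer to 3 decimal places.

First differences Δz: -4.6, 0.9, -3.8, 5.5, -4.5, 3.3, -2.1
Mean of differences = -0.7571
Numerator Σ(Δz_t−Δz̄)(Δz_{t+1}−Δz̄) = -74.5033
Denominator Σ(Δz_t−Δz̄)² = 98.1971
r_1(Δz) = -74.5033 / 98.1971 = -0.759

-0.759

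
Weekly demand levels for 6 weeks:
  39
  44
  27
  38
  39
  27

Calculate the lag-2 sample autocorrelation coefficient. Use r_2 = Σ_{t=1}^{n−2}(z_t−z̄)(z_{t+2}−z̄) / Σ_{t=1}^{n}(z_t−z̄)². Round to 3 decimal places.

Mean z̄ = (39 + 44 + 27 + 38 + 39 + 27)/6 = 35.6667
Deviations from mean: 3.3333, 8.3333, -8.6667, 2.3333, 3.3333, -8.6667
Σ(z_t−z̄)(z_{t+2}−z̄) = (-28.8889) + (19.4444) + (-28.8889) + (-20.2222) = -58.5556
Denominator Σ(z_t−z̄)² = 247.3333
r_2 = -58.5556 / 247.3333 = -0.237

-0.237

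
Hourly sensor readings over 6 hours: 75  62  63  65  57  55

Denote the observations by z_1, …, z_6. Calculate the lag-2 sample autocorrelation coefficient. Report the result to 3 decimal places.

-0.071

Mean z̄ = (75 + 62 + 63 + 65 + 57 + 55)/6 = 62.8333
Deviations from mean: 12.1667, -0.8333, 0.1667, 2.1667, -5.8333, -7.8333
Σ(z_t−z̄)(z_{t+2}−z̄) = (2.0278) + (-1.8056) + (-0.9722) + (-16.9722) = -17.7222
Denominator Σ(z_t−z̄)² = 248.8333
r_2 = -17.7222 / 248.8333 = -0.071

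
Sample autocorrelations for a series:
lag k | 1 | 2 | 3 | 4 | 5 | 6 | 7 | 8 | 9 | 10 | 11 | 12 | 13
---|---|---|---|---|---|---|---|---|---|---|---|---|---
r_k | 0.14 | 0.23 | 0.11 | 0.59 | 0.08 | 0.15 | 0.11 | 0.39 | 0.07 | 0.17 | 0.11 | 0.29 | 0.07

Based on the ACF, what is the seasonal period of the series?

The largest autocorrelation is r_4 = 0.59, with weaker echoes at lags 8 (0.39) and 12 (0.29); the remaining lags stay at or below 0.23.
The dominant spike at lag 4 indicates a seasonal period of 4.

4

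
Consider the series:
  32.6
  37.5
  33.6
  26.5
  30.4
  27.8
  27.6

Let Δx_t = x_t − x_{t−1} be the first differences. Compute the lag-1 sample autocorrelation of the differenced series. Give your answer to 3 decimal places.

-0.349

First differences Δx: 4.9, -3.9, -7.1, 3.9, -2.6, -0.2
Mean of differences = -0.8333
Numerator Σ(Δx_t−Δx̄)(Δx_{t+1}−Δx̄) = -37.5078
Denominator Σ(Δx_t−Δx̄)² = 107.4733
r_1(Δx) = -37.5078 / 107.4733 = -0.349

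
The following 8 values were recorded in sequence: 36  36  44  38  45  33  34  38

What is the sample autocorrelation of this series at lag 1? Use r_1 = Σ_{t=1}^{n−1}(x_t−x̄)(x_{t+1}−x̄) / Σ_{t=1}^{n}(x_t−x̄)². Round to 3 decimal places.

Mean x̄ = (36 + 36 + 44 + 38 + 45 + 33 + 34 + 38)/8 = 38.0000
Deviations from mean: -2.0000, -2.0000, 6.0000, 0.0000, 7.0000, -5.0000, -4.0000, 0.0000
Numerator Σ_{t=1}^{7}(x_t−x̄)(x_{t+1}−x̄) = -23.0000
Denominator Σ(x_t−x̄)² = 134.0000
r_1 = -23.0000 / 134.0000 = -0.172

-0.172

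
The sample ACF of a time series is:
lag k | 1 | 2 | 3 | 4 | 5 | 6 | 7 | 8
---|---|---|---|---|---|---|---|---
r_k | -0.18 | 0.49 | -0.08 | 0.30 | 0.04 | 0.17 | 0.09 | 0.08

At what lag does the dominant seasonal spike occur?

2

The largest autocorrelation is r_2 = 0.49, with weaker echoes at lags 4 (0.30) and 6 (0.17); the remaining lags stay at or below 0.09.
The dominant spike at lag 2 indicates a seasonal period of 2.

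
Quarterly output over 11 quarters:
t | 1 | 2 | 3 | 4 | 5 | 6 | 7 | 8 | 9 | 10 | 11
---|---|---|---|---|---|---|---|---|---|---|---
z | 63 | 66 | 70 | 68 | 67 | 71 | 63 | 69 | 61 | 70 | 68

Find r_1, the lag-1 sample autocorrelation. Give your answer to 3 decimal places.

-0.430

Mean z̄ = (63 + 66 + 70 + 68 + 67 + 71 + 63 + 69 + 61 + 70 + 68)/11 = 66.9091
Numerator Σ_{t=1}^{10}(z_t−z̄)(z_{t+1}−z̄) = -46.8264
Denominator Σ(z_t−z̄)² = 108.9091
r_1 = -46.8264 / 108.9091 = -0.430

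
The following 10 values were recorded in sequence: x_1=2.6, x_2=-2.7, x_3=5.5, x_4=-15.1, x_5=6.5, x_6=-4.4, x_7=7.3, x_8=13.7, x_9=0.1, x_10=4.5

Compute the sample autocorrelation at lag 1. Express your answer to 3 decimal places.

Mean x̄ = (2.6 − 2.7 + 5.5 − 15.1 + 6.5 − 4.4 + 7.3 + 13.7 + 0.1 + 4.5)/10 = 1.8000
Numerator Σ_{t=1}^{9}(x_t−x̄)(x_{t+1}−x̄) = -184.8200
Denominator Σ(x_t−x̄)² = 562.7600
r_1 = -184.8200 / 562.7600 = -0.328

-0.328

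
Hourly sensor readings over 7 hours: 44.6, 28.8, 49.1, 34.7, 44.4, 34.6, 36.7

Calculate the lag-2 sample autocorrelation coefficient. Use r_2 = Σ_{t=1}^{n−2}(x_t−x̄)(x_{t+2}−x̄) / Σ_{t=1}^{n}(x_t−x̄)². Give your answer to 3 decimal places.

Mean x̄ = (44.6 + 28.8 + 49.1 + 34.7 + 44.4 + 34.6 + 36.7)/7 = 38.9857
Deviations from mean: 5.6143, -10.1857, 10.1143, -4.2857, 5.4143, -4.3857, -2.2857
Numerator Σ_{t=1}^{5}(x_t−x̄)(x_{t+2}−x̄) = 161.6196
Denominator Σ(x_t−x̄)² = 309.7086
r_2 = 161.6196 / 309.7086 = 0.522

0.522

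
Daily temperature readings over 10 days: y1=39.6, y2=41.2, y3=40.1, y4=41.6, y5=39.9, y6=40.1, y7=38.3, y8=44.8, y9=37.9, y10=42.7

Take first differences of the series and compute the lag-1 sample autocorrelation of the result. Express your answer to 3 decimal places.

-0.769

First differences Δy: 1.6, -1.1, 1.5, -1.7, 0.2, -1.8, 6.5, -6.9, 4.8
Mean of differences = 0.3444
Numerator Σ(Δy_t−Δȳ)(Δy_{t+1}−Δȳ) = -95.3120
Denominator Σ(Δy_t−Δȳ)² = 124.0222
r_1(Δy) = -95.3120 / 124.0222 = -0.769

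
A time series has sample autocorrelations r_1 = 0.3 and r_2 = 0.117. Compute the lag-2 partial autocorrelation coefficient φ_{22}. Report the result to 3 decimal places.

0.030

φ_{22} = (r_2 − r_1²) / (1 − r_1²)
r_1² = (0.3)² = 0.09
Numerator = 0.117 − 0.0900 = 0.0270; denominator = 1 − 0.0900 = 0.9100
φ_{22} = 0.0270 / 0.9100 = 0.030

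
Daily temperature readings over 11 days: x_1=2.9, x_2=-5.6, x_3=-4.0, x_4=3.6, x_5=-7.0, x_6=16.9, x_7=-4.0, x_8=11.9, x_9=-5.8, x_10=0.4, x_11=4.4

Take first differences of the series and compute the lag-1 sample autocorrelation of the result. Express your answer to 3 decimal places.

First differences Δx: -8.5, 1.6, 7.6, -10.6, 23.9, -20.9, 15.9, -17.7, 6.2, 4.0
Mean of differences = 0.1500
Numerator Σ(Δx_t−Δx̄)(Δx_{t+1}−Δx̄) = -1534.4525
Denominator Σ(Δx_t−Δx̄)² = 1873.2650
r_1(Δx) = -1534.4525 / 1873.2650 = -0.819

-0.819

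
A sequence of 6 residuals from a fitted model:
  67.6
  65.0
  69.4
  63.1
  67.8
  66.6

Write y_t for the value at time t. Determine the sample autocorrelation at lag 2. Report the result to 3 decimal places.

0.468

Mean ȳ = (67.6 + 65.0 + 69.4 + 63.1 + 67.8 + 66.6)/6 = 66.5833
Deviations from mean: 1.0167, -1.5833, 2.8167, -3.4833, 1.2167, 0.0167
Σ(y_t−ȳ)(y_{t+2}−ȳ) = (2.8636) + (5.5153) + (3.4269) + (-0.0581) = 11.7478
Denominator Σ(y_t−ȳ)² = 25.0883
r_2 = 11.7478 / 25.0883 = 0.468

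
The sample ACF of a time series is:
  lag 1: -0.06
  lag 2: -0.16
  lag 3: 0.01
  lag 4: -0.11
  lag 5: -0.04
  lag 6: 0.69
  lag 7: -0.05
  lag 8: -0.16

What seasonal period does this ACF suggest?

6

The largest autocorrelation is r_6 = 0.69; the remaining lags stay at or below 0.01.
The dominant spike at lag 6 indicates a seasonal period of 6.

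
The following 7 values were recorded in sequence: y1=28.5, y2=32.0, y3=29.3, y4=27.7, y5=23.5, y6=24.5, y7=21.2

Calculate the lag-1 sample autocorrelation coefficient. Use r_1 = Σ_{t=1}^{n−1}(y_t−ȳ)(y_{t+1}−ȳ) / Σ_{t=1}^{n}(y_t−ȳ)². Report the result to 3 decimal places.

Mean ȳ = (28.5 + 32.0 + 29.3 + 27.7 + 23.5 + 24.5 + 21.2)/7 = 26.6714
Deviations from mean: 1.8286, 5.3286, 2.6286, 1.0286, -3.1714, -2.1714, -5.4714
Numerator Σ_{t=1}^{6}(y_t−ȳ)(y_{t+1}−ȳ) = 41.9592
Denominator Σ(y_t−ȳ)² = 84.4143
r_1 = 41.9592 / 84.4143 = 0.497

0.497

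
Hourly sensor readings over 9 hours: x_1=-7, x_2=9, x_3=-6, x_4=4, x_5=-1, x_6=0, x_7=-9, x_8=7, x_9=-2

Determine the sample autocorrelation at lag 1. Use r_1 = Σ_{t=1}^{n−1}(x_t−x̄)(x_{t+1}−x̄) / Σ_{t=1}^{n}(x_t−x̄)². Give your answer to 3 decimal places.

Mean x̄ = (-7 + 9 − 6 + 4 − 1 + 0 − 9 + 7 − 2)/9 = -0.5556
Numerator Σ_{t=1}^{8}(x_t−x̄)(x_{t+1}−x̄) = -220.0864
Denominator Σ(x_t−x̄)² = 314.2222
r_1 = -220.0864 / 314.2222 = -0.700

-0.700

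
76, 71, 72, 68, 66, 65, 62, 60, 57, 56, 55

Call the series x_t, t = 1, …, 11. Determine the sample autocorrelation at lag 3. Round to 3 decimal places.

Mean x̄ = (76 + 71 + 72 + 68 + 66 + 65 + 62 + 60 + 57 + 56 + 55)/11 = 64.3636
Numerator Σ_{t=1}^{8}(x_t−x̄)(x_{t+3}−x̄) = 98.2397
Denominator Σ(x_t−x̄)² = 490.5455
r_3 = 98.2397 / 490.5455 = 0.200

0.200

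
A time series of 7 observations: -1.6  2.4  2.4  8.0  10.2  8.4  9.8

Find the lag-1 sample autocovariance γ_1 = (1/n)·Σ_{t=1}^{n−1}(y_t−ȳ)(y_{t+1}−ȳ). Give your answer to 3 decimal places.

8.726

Mean ȳ = (-1.6 + 2.4 + 2.4 + 8.0 + 10.2 + 8.4 + 9.8)/7 = 5.6571
Σ_{t=1}^{6}(y_t−ȳ)(y_{t+1}−ȳ) = 61.0824
γ_1 = 61.0824 / 7 = 8.726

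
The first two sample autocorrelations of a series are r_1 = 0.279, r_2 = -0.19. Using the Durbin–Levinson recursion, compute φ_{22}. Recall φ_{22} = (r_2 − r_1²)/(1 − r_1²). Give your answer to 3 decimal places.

-0.290

φ_{22} = (r_2 − r_1²) / (1 − r_1²)
r_1² = (0.279)² = 0.077841
Numerator = -0.19 − 0.0778 = -0.2678; denominator = 1 − 0.0778 = 0.9222
φ_{22} = -0.2678 / 0.9222 = -0.290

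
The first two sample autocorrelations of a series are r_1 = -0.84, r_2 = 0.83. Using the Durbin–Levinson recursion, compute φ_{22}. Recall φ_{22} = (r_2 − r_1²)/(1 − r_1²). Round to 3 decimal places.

φ_{22} = (r_2 − r_1²) / (1 − r_1²)
r_1² = (-0.84)² = 0.7056
Numerator = 0.83 − 0.7056 = 0.1244; denominator = 1 − 0.7056 = 0.2944
φ_{22} = 0.1244 / 0.2944 = 0.423

0.423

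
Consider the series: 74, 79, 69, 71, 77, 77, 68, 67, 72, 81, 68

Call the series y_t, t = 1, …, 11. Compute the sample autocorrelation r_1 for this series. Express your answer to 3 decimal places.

-0.142

Mean ȳ = (74 + 79 + 69 + 71 + 77 + 77 + 68 + 67 + 72 + 81 + 68)/11 = 73.0000
Numerator Σ_{t=1}^{10}(y_t−ȳ)(y_{t+1}−ȳ) = -34.0000
Denominator Σ(y_t−ȳ)² = 240.0000
r_1 = -34.0000 / 240.0000 = -0.142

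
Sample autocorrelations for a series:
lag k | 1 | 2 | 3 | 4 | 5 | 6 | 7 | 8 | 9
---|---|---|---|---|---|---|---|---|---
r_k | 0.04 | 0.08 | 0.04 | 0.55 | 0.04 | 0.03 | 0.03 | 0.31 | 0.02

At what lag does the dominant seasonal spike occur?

The largest autocorrelation is r_4 = 0.55, with a weaker echo at lag 8 (0.31); the remaining lags stay at or below 0.08.
The dominant spike at lag 4 indicates a seasonal period of 4.

4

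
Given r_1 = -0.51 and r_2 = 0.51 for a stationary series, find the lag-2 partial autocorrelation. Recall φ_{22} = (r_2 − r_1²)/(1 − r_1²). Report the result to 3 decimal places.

φ_{22} = (r_2 − r_1²) / (1 − r_1²)
r_1² = (-0.51)² = 0.2601
Numerator = 0.51 − 0.2601 = 0.2499; denominator = 1 − 0.2601 = 0.7399
φ_{22} = 0.2499 / 0.7399 = 0.338

0.338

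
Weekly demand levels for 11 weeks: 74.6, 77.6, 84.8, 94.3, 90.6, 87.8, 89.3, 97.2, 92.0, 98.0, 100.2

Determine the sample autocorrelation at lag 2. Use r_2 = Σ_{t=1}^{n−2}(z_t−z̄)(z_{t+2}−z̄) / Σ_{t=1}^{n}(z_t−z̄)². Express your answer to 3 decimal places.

Mean z̄ = (74.6 + 77.6 + 84.8 + 94.3 + 90.6 + 87.8 + 89.3 + 97.2 + 92.0 + 98.0 + 100.2)/11 = 89.6727
Numerator Σ_{t=1}^{9}(z_t−z̄)(z_{t+2}−z̄) = 76.2694
Denominator Σ(z_t−z̄)² = 664.8418
r_2 = 76.2694 / 664.8418 = 0.115

0.115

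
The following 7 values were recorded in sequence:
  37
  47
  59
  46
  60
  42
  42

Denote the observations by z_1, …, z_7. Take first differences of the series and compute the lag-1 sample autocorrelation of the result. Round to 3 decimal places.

First differences Δz: 10, 12, -13, 14, -18, 0
Mean of differences = 0.8333
Numerator Σ(Δz_t−Δz̄)(Δz_{t+1}−Δz̄) = -466.5278
Denominator Σ(Δz_t−Δz̄)² = 928.8333
r_1(Δz) = -466.5278 / 928.8333 = -0.502

-0.502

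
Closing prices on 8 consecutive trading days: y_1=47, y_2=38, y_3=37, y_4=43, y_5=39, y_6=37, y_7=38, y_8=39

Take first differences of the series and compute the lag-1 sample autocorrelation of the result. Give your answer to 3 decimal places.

First differences Δy: -9, -1, 6, -4, -2, 1, 1
Mean of differences = -1.1429
Numerator Σ(Δy_t−Δȳ)(Δy_{t+1}−Δȳ) = -15.3061
Denominator Σ(Δy_t−Δȳ)² = 130.8571
r_1(Δy) = -15.3061 / 130.8571 = -0.117

-0.117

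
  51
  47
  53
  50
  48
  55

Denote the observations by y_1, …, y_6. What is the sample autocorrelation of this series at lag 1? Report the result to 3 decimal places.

-0.466

Mean ȳ = (51 + 47 + 53 + 50 + 48 + 55)/6 = 50.6667
Σ(y_t−ȳ)(y_{t+1}−ȳ) = (-1.2222) + (-8.5556) + (-1.5556) + (1.7778) + (-11.5556) = -21.1111
Denominator Σ(y_t−ȳ)² = 45.3333
r_1 = -21.1111 / 45.3333 = -0.466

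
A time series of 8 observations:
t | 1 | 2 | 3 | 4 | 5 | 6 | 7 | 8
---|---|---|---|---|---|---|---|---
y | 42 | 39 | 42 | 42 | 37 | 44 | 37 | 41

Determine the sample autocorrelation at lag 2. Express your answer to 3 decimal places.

0.304

Mean ȳ = (42 + 39 + 42 + 42 + 37 + 44 + 37 + 41)/8 = 40.5000
Deviations from mean: 1.5000, -1.5000, 1.5000, 1.5000, -3.5000, 3.5000, -3.5000, 0.5000
Numerator Σ_{t=1}^{6}(y_t−ȳ)(y_{t+2}−ȳ) = 14.0000
Denominator Σ(y_t−ȳ)² = 46.0000
r_2 = 14.0000 / 46.0000 = 0.304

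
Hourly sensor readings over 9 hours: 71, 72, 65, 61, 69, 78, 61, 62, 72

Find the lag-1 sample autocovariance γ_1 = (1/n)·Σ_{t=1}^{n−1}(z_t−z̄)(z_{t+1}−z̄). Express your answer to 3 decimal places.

Mean z̄ = (71 + 72 + 65 + 61 + 69 + 78 + 61 + 62 + 72)/9 = 67.8889
Σ_{t=1}^{8}(z_t−z̄)(z_{t+1}−z̄) = -28.9012
γ_1 = -28.9012 / 9 = -3.211

-3.211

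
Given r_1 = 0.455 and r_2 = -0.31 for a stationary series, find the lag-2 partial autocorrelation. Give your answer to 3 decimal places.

-0.652

φ_{22} = (r_2 − r_1²) / (1 − r_1²)
r_1² = (0.455)² = 0.207025
Numerator = -0.31 − 0.2070 = -0.5170; denominator = 1 − 0.2070 = 0.7930
φ_{22} = -0.5170 / 0.7930 = -0.652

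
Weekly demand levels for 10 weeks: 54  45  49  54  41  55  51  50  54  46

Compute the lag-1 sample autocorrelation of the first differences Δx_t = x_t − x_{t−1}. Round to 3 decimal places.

-0.596

First differences Δx: -9, 4, 5, -13, 14, -4, -1, 4, -8
Mean of differences = -0.8889
Numerator Σ(Δx_t−Δx̄)(Δx_{t+1}−Δx̄) = -343.7901
Denominator Σ(Δx_t−Δx̄)² = 576.8889
r_1(Δx) = -343.7901 / 576.8889 = -0.596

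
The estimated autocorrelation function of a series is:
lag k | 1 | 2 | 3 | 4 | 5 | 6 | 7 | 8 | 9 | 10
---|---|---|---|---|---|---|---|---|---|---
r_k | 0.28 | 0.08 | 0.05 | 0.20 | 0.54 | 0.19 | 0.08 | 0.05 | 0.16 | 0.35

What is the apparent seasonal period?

The largest autocorrelation is r_5 = 0.54, with a weaker echo at lag 10 (0.35); the remaining lags stay at or below 0.28. The elevated value at lag 1 (0.28), dropping to 0.08 at lag 2, reflects decaying short-term dependence rather than seasonality.
The dominant spike at lag 5 indicates a seasonal period of 5.

5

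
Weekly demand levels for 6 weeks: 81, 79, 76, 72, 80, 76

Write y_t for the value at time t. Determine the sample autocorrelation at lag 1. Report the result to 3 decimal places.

Mean ȳ = (81 + 79 + 76 + 72 + 80 + 76)/6 = 77.3333
Deviations from mean: 3.6667, 1.6667, -1.3333, -5.3333, 2.6667, -1.3333
Σ(y_t−ȳ)(y_{t+1}−ȳ) = (6.1111) + (-2.2222) + (7.1111) + (-14.2222) + (-3.5556) = -6.7778
Denominator Σ(y_t−ȳ)² = 55.3333
r_1 = -6.7778 / 55.3333 = -0.122

-0.122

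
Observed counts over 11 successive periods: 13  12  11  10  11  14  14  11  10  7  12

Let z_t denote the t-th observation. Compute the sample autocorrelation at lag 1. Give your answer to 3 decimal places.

0.259

Mean z̄ = (13 + 12 + 11 + 10 + 11 + 14 + 14 + 11 + 10 + 7 + 12)/11 = 11.3636
Numerator Σ_{t=1}^{10}(z_t−z̄)(z_{t+1}−z̄) = 10.5041
Denominator Σ(z_t−z̄)² = 40.5455
r_1 = 10.5041 / 40.5455 = 0.259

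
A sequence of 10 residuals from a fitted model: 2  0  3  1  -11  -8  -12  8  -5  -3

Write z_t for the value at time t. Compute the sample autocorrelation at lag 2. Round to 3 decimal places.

0.024

Mean z̄ = (2 + 0 + 3 + 1 − 11 − 8 − 12 + 8 − 5 − 3)/10 = -2.5000
Numerator Σ_{t=1}^{8}(z_t−z̄)(z_{t+2}−z̄) = 9.0000
Denominator Σ(z_t−z̄)² = 378.5000
r_2 = 9.0000 / 378.5000 = 0.024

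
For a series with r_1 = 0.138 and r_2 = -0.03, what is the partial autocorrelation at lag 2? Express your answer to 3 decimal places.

-0.050

φ_{22} = (r_2 − r_1²) / (1 − r_1²)
r_1² = (0.138)² = 0.019044
Numerator = -0.03 − 0.0190 = -0.0490; denominator = 1 − 0.0190 = 0.9810
φ_{22} = -0.0490 / 0.9810 = -0.050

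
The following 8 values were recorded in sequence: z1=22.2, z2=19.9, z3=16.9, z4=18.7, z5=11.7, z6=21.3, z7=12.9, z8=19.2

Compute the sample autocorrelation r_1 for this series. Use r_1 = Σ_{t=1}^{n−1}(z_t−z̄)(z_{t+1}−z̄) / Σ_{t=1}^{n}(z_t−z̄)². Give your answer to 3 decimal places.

Mean z̄ = (22.2 + 19.9 + 16.9 + 18.7 + 11.7 + 21.3 + 12.9 + 19.2)/8 = 17.8500
Σ(z_t−z̄)(z_{t+1}−z̄) = (8.9175) + (-1.9475) + (-0.8075) + (-5.2275) + (-21.2175) + (-17.0775) + (-6.6825) = -44.0425
Denominator Σ(z_t−z̄)² = 100.8000
r_1 = -44.0425 / 100.8000 = -0.437

-0.437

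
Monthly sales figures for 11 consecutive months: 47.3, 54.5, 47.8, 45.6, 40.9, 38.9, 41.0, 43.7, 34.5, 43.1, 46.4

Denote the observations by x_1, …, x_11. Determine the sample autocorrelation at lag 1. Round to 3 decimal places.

0.417

Mean x̄ = (47.3 + 54.5 + 47.8 + 45.6 + 40.9 + 38.9 + 41.0 + 43.7 + 34.5 + 43.1 + 46.4)/11 = 43.9727
Numerator Σ_{t=1}^{10}(x_t−x̄)(x_{t+1}−x̄) = 116.7556
Denominator Σ(x_t−x̄)² = 279.6618
r_1 = 116.7556 / 279.6618 = 0.417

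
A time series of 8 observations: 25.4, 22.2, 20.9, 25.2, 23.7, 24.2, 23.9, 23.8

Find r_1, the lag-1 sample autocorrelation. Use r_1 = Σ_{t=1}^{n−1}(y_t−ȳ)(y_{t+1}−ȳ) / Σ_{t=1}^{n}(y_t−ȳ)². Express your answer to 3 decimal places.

Mean ȳ = (25.4 + 22.2 + 20.9 + 25.2 + 23.7 + 24.2 + 23.9 + 23.8)/8 = 23.6625
Σ(y_t−ȳ)(y_{t+1}−ȳ) = (-2.5411) + (4.0402) + (-4.2473) + (0.0577) + (0.0202) + (0.1277) + (0.0327) = -2.5102
Denominator Σ(y_t−ȳ)² = 15.5188
r_1 = -2.5102 / 15.5188 = -0.162

-0.162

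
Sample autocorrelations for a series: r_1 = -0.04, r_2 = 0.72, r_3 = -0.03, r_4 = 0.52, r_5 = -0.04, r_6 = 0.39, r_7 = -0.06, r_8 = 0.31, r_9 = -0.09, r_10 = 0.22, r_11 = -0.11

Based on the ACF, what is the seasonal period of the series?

The largest autocorrelation is r_2 = 0.72, with weaker echoes at lags 4 (0.52), 6 (0.39), 8 (0.31) and 10 (0.22); the remaining lags stay at or below -0.03.
The dominant spike at lag 2 indicates a seasonal period of 2.

2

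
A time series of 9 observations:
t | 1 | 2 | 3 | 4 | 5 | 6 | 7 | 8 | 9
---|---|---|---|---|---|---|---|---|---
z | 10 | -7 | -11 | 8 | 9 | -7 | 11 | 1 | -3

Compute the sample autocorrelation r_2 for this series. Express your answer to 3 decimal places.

Mean z̄ = (10 − 7 − 11 + 8 + 9 − 7 + 11 + 1 − 3)/9 = 1.2222
Numerator Σ_{t=1}^{7}(z_t−z̄)(z_{t+2}−z̄) = -277.2099
Denominator Σ(z_t−z̄)² = 581.5556
r_2 = -277.2099 / 581.5556 = -0.477

-0.477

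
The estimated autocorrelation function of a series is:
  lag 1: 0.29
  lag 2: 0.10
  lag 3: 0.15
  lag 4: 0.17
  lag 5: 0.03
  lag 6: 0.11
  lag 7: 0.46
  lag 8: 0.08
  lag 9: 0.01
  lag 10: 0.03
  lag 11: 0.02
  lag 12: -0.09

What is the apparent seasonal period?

The largest autocorrelation is r_7 = 0.46; the remaining lags stay at or below 0.29. The elevated value at lag 1 (0.29), dropping to 0.10 at lag 2, reflects decaying short-term dependence rather than seasonality.
The dominant spike at lag 7 indicates a seasonal period of 7.

7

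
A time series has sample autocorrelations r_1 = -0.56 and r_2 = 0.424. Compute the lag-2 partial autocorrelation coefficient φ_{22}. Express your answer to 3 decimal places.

0.161

φ_{22} = (r_2 − r_1²) / (1 − r_1²)
r_1² = (-0.56)² = 0.3136
Numerator = 0.424 − 0.3136 = 0.1104; denominator = 1 − 0.3136 = 0.6864
φ_{22} = 0.1104 / 0.6864 = 0.161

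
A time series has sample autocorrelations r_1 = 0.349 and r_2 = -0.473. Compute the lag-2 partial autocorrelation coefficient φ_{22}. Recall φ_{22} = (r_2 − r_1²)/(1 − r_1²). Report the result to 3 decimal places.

-0.677

φ_{22} = (r_2 − r_1²) / (1 − r_1²)
r_1² = (0.349)² = 0.121801
Numerator = -0.473 − 0.1218 = -0.5948; denominator = 1 − 0.1218 = 0.8782
φ_{22} = -0.5948 / 0.8782 = -0.677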